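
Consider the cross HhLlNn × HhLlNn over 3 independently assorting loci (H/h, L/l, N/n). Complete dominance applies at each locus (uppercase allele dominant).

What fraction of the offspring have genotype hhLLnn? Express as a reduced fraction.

HhLlNn gametes: HLN×1, HLn×1, HlN×1, Hln×1, hLN×1, hLn×1, hlN×1, hln×1
HhLlNn gametes: HLN×1, HLn×1, HlN×1, Hln×1, hLN×1, hLn×1, hlN×1, hln×1
HhLlNn×HhLlNn grid (8·8=64): HHLLNN=1 HHLLNn=2 HHLLnn=1 HHLlNN=2 HHLlNn=4 HHLlnn=2 HHllNN=1 HHllNn=2 HHllnn=1 HhLLNN=2 HhLLNn=4 HhLLnn=2 HhLlNN=4 HhLlNn=8 HhLlnn=4 HhllNN=2 HhllNn=4 Hhllnn=2 hhLLNN=1 hhLLNn=2 hhLLnn=1 hhLlNN=2 hhLlNn=4 hhLlnn=2 hhllNN=1 hhllNn=2 hhllnn=1
hhLLnn hits 1/64; gcd=1; 1÷1/64÷1 = 1/64

P(hhLLnn) = 1/64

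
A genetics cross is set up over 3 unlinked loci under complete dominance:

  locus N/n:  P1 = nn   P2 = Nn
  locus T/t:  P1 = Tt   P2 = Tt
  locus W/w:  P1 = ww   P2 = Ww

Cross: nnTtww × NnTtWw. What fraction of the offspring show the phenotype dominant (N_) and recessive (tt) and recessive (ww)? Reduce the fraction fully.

nnTtww gametes: nTw×4, ntw×4
NnTtWw gametes: NTW×1, NTw×1, NtW×1, Ntw×1, nTW×1, nTw×1, ntW×1, ntw×1
nnTtww×NnTtWw grid (8·8=64): NnTTWw=4 NnTTww=4 NnTtWw=8 NnTtww=8 NnttWw=4 Nnttww=4 nnTTWw=4 nnTTww=4 nnTtWw=8 nnTtww=8 nnttWw=4 nnttww=4
N_ tt ww hits 4/64; gcd=4; 4÷4/64÷4 = 1/16

P(N_ tt ww) = 1/16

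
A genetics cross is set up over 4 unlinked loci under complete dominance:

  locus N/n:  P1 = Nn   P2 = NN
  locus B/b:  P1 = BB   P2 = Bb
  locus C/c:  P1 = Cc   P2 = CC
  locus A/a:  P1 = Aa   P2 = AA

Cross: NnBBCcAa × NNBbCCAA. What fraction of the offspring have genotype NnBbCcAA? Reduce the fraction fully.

NnBBCcAa gametes: NBCA×2, NBCa×2, NBcA×2, NBca×2, nBCA×2, nBCa×2, nBcA×2, nBca×2
NNBbCCAA gametes: NBCA×8, NbCA×8
NnBBCcAa×NNBbCCAA grid (16·16=256): NNBBCCAA=16 NNBBCCAa=16 NNBBCcAA=16 NNBBCcAa=16 NNBbCCAA=16 NNBbCCAa=16 NNBbCcAA=16 NNBbCcAa=16 NnBBCCAA=16 NnBBCCAa=16 NnBBCcAA=16 NnBBCcAa=16 NnBbCCAA=16 NnBbCCAa=16 NnBbCcAA=16 NnBbCcAa=16
NnBbCcAA hits 16/256; gcd=16; 16÷16/256÷16 = 1/16

P(NnBbCcAA) = 1/16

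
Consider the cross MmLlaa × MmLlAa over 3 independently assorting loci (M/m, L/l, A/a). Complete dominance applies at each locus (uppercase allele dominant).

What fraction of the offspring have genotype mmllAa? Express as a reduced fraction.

MmLlaa gametes: MLa×2, Mla×2, mLa×2, mla×2
MmLlAa gametes: MLA×1, MLa×1, MlA×1, Mla×1, mLA×1, mLa×1, mlA×1, mla×1
MmLlaa×MmLlAa grid (8·8=64): MMLLAa=2 MMLLaa=2 MMLlAa=4 MMLlaa=4 MMllAa=2 MMllaa=2 MmLLAa=4 MmLLaa=4 MmLlAa=8 MmLlaa=8 MmllAa=4 Mmllaa=4 mmLLAa=2 mmLLaa=2 mmLlAa=4 mmLlaa=4 mmllAa=2 mmllaa=2
mmllAa hits 2/64; gcd=2; 2÷2/64÷2 = 1/32

P(mmllAa) = 1/32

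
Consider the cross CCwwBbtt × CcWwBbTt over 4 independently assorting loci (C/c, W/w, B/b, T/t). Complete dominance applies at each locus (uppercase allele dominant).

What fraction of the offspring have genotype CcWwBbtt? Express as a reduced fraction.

P(CcWwBbtt) = 1/16

CCwwBbtt gametes: CwBt×8, Cwbt×8
CcWwBbTt gametes: CWBT×1, CWBt×1, CWbT×1, CWbt×1, CwBT×1, CwBt×1, CwbT×1, Cwbt×1, cWBT×1, cWBt×1, cWbT×1, cWbt×1, cwBT×1, cwBt×1, cwbT×1, cwbt×1
CCwwBbtt×CcWwBbTt grid (16·16=256): CCWwBBTt=8 CCWwBBtt=8 CCWwBbTt=16 CCWwBbtt=16 CCWwbbTt=8 CCWwbbtt=8 CCwwBBTt=8 CCwwBBtt=8 CCwwBbTt=16 CCwwBbtt=16 CCwwbbTt=8 CCwwbbtt=8 CcWwBBTt=8 CcWwBBtt=8 CcWwBbTt=16 CcWwBbtt=16 CcWwbbTt=8 CcWwbbtt=8 CcwwBBTt=8 CcwwBBtt=8 CcwwBbTt=16 CcwwBbtt=16 CcwwbbTt=8 Ccwwbbtt=8
CcWwBbtt hits 16/256; gcd=16; 16÷16/256÷16 = 1/16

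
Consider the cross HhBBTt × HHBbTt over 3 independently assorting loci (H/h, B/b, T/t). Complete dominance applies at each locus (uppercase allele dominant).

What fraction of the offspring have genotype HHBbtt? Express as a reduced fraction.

HhBBTt gametes: HBT×2, HBt×2, hBT×2, hBt×2
HHBbTt gametes: HBT×2, HBt×2, HbT×2, Hbt×2
HhBBTt×HHBbTt grid (8·8=64): HHBBTT=4 HHBBTt=8 HHBBtt=4 HHBbTT=4 HHBbTt=8 HHBbtt=4 HhBBTT=4 HhBBTt=8 HhBBtt=4 HhBbTT=4 HhBbTt=8 HhBbtt=4
HHBbtt hits 4/64; gcd=4; 4÷4/64÷4 = 1/16

P(HHBbtt) = 1/16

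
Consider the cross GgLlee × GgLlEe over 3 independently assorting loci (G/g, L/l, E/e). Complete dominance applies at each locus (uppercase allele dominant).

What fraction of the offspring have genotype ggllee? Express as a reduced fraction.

GgLlee gametes: GLe×2, Gle×2, gLe×2, gle×2
GgLlEe gametes: GLE×1, GLe×1, GlE×1, Gle×1, gLE×1, gLe×1, glE×1, gle×1
GgLlee×GgLlEe grid (8·8=64): GGLLEe=2 GGLLee=2 GGLlEe=4 GGLlee=4 GGllEe=2 GGllee=2 GgLLEe=4 GgLLee=4 GgLlEe=8 GgLlee=8 GgllEe=4 Ggllee=4 ggLLEe=2 ggLLee=2 ggLlEe=4 ggLlee=4 ggllEe=2 ggllee=2
ggllee hits 2/64; gcd=2; 2÷2/64÷2 = 1/32

P(ggllee) = 1/32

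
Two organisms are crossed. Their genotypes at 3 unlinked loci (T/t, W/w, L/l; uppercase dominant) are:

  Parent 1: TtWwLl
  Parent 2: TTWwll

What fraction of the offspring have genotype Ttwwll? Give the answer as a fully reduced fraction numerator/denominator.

P(Ttwwll) = 1/16

TtWwLl gametes: TWL×1, TWl×1, TwL×1, Twl×1, tWL×1, tWl×1, twL×1, twl×1
TTWwll gametes: TWl×4, Twl×4
TtWwLl×TTWwll grid (8·8=64): TTWWLl=4 TTWWll=4 TTWwLl=8 TTWwll=8 TTwwLl=4 TTwwll=4 TtWWLl=4 TtWWll=4 TtWwLl=8 TtWwll=8 TtwwLl=4 Ttwwll=4
Ttwwll hits 4/64; gcd=4; 4÷4/64÷4 = 1/16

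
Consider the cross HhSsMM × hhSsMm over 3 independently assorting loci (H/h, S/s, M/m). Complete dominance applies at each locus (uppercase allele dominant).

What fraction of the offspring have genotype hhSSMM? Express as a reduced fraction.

P(hhSSMM) = 1/16

HhSsMM gametes: HSM×2, HsM×2, hSM×2, hsM×2
hhSsMm gametes: hSM×2, hSm×2, hsM×2, hsm×2
HhSsMM×hhSsMm grid (8·8=64): HhSSMM=4 HhSSMm=4 HhSsMM=8 HhSsMm=8 HhssMM=4 HhssMm=4 hhSSMM=4 hhSSMm=4 hhSsMM=8 hhSsMm=8 hhssMM=4 hhssMm=4
hhSSMM hits 4/64; gcd=4; 4÷4/64÷4 = 1/16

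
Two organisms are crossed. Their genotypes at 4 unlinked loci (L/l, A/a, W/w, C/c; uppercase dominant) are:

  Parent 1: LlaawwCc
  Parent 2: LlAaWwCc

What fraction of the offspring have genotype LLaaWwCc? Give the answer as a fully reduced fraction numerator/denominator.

P(LLaaWwCc) = 1/32

LlaawwCc gametes: LawC×4, Lawc×4, lawC×4, lawc×4
LlAaWwCc gametes: LAWC×1, LAWc×1, LAwC×1, LAwc×1, LaWC×1, LaWc×1, LawC×1, Lawc×1, lAWC×1, lAWc×1, lAwC×1, lAwc×1, laWC×1, laWc×1, lawC×1, lawc×1
LlaawwCc×LlAaWwCc grid (16·16=256): LLAaWwCC=4 LLAaWwCc=8 LLAaWwcc=4 LLAawwCC=4 LLAawwCc=8 LLAawwcc=4 LLaaWwCC=4 LLaaWwCc=8 LLaaWwcc=4 LLaawwCC=4 LLaawwCc=8 LLaawwcc=4 LlAaWwCC=8 LlAaWwCc=16 LlAaWwcc=8 LlAawwCC=8 LlAawwCc=16 LlAawwcc=8 LlaaWwCC=8 LlaaWwCc=16 LlaaWwcc=8 LlaawwCC=8 LlaawwCc=16 Llaawwcc=8 llAaWwCC=4 llAaWwCc=8 llAaWwcc=4 llAawwCC=4 llAawwCc=8 llAawwcc=4 llaaWwCC=4 llaaWwCc=8 llaaWwcc=4 llaawwCC=4 llaawwCc=8 llaawwcc=4
LLaaWwCc hits 8/256; gcd=8; 8÷8/256÷8 = 1/32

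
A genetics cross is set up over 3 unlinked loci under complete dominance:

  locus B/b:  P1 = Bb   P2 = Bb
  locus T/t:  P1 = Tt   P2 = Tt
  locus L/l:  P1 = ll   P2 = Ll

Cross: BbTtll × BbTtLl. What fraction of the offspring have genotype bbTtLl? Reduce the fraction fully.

P(bbTtLl) = 1/16

BbTtll gametes: BTl×2, Btl×2, bTl×2, btl×2
BbTtLl gametes: BTL×1, BTl×1, BtL×1, Btl×1, bTL×1, bTl×1, btL×1, btl×1
BbTtll×BbTtLl grid (8·8=64): BBTTLl=2 BBTTll=2 BBTtLl=4 BBTtll=4 BBttLl=2 BBttll=2 BbTTLl=4 BbTTll=4 BbTtLl=8 BbTtll=8 BbttLl=4 Bbttll=4 bbTTLl=2 bbTTll=2 bbTtLl=4 bbTtll=4 bbttLl=2 bbttll=2
bbTtLl hits 4/64; gcd=4; 4÷4/64÷4 = 1/16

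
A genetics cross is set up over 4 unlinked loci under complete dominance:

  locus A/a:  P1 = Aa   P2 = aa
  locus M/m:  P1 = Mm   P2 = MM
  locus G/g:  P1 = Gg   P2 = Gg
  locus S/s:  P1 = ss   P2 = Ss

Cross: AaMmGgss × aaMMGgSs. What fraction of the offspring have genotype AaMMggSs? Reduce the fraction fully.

AaMmGgss gametes: AMGs×2, AMgs×2, AmGs×2, Amgs×2, aMGs×2, aMgs×2, amGs×2, amgs×2
aaMMGgSs gametes: aMGS×4, aMGs×4, aMgS×4, aMgs×4
AaMmGgss×aaMMGgSs grid (16·16=256): AaMMGGSs=8 AaMMGGss=8 AaMMGgSs=16 AaMMGgss=16 AaMMggSs=8 AaMMggss=8 AaMmGGSs=8 AaMmGGss=8 AaMmGgSs=16 AaMmGgss=16 AaMmggSs=8 AaMmggss=8 aaMMGGSs=8 aaMMGGss=8 aaMMGgSs=16 aaMMGgss=16 aaMMggSs=8 aaMMggss=8 aaMmGGSs=8 aaMmGGss=8 aaMmGgSs=16 aaMmGgss=16 aaMmggSs=8 aaMmggss=8
AaMMggSs hits 8/256; gcd=8; 8÷8/256÷8 = 1/32

P(AaMMggSs) = 1/32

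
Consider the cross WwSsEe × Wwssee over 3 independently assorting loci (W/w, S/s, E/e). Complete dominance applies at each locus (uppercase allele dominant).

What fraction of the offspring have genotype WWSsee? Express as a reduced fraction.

P(WWSsee) = 1/16

WwSsEe gametes: WSE×1, WSe×1, WsE×1, Wse×1, wSE×1, wSe×1, wsE×1, wse×1
Wwssee gametes: Wse×4, wse×4
WwSsEe×Wwssee grid (8·8=64): WWSsEe=4 WWSsee=4 WWssEe=4 WWssee=4 WwSsEe=8 WwSsee=8 WwssEe=8 Wwssee=8 wwSsEe=4 wwSsee=4 wwssEe=4 wwssee=4
WWSsee hits 4/64; gcd=4; 4÷4/64÷4 = 1/16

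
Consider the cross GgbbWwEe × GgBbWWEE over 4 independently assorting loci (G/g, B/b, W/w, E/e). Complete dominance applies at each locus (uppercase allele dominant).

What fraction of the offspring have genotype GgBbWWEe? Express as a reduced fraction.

P(GgBbWWEe) = 1/16

GgbbWwEe gametes: GbWE×2, GbWe×2, GbwE×2, Gbwe×2, gbWE×2, gbWe×2, gbwE×2, gbwe×2
GgBbWWEE gametes: GBWE×4, GbWE×4, gBWE×4, gbWE×4
GgbbWwEe×GgBbWWEE grid (16·16=256): GGBbWWEE=8 GGBbWWEe=8 GGBbWwEE=8 GGBbWwEe=8 GGbbWWEE=8 GGbbWWEe=8 GGbbWwEE=8 GGbbWwEe=8 GgBbWWEE=16 GgBbWWEe=16 GgBbWwEE=16 GgBbWwEe=16 GgbbWWEE=16 GgbbWWEe=16 GgbbWwEE=16 GgbbWwEe=16 ggBbWWEE=8 ggBbWWEe=8 ggBbWwEE=8 ggBbWwEe=8 ggbbWWEE=8 ggbbWWEe=8 ggbbWwEE=8 ggbbWwEe=8
GgBbWWEe hits 16/256; gcd=16; 16÷16/256÷16 = 1/16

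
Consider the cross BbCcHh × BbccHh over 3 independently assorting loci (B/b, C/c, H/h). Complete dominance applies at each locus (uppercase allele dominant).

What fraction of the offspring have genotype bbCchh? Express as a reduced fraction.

BbCcHh gametes: BCH×1, BCh×1, BcH×1, Bch×1, bCH×1, bCh×1, bcH×1, bch×1
BbccHh gametes: BcH×2, Bch×2, bcH×2, bch×2
BbCcHh×BbccHh grid (8·8=64): BBCcHH=2 BBCcHh=4 BBCchh=2 BBccHH=2 BBccHh=4 BBcchh=2 BbCcHH=4 BbCcHh=8 BbCchh=4 BbccHH=4 BbccHh=8 Bbcchh=4 bbCcHH=2 bbCcHh=4 bbCchh=2 bbccHH=2 bbccHh=4 bbcchh=2
bbCchh hits 2/64; gcd=2; 2÷2/64÷2 = 1/32

P(bbCchh) = 1/32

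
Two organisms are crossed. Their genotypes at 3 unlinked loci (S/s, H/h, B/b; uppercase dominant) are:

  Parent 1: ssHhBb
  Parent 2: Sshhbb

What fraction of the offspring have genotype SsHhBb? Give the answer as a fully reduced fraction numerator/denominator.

ssHhBb gametes: sHB×2, sHb×2, shB×2, shb×2
Sshhbb gametes: Shb×4, shb×4
ssHhBb×Sshhbb grid (8·8=64): SsHhBb=8 SsHhbb=8 SshhBb=8 Sshhbb=8 ssHhBb=8 ssHhbb=8 sshhBb=8 sshhbb=8
SsHhBb hits 8/64; gcd=8; 8÷8/64÷8 = 1/8

P(SsHhBb) = 1/8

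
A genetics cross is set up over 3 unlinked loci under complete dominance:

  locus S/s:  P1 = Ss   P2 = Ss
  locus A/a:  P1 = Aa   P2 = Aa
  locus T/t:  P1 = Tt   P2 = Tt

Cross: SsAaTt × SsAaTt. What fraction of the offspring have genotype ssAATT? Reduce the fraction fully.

P(ssAATT) = 1/64

SsAaTt gametes: SAT×1, SAt×1, SaT×1, Sat×1, sAT×1, sAt×1, saT×1, sat×1
SsAaTt gametes: SAT×1, SAt×1, SaT×1, Sat×1, sAT×1, sAt×1, saT×1, sat×1
SsAaTt×SsAaTt grid (8·8=64): SSAATT=1 SSAATt=2 SSAAtt=1 SSAaTT=2 SSAaTt=4 SSAatt=2 SSaaTT=1 SSaaTt=2 SSaatt=1 SsAATT=2 SsAATt=4 SsAAtt=2 SsAaTT=4 SsAaTt=8 SsAatt=4 SsaaTT=2 SsaaTt=4 Ssaatt=2 ssAATT=1 ssAATt=2 ssAAtt=1 ssAaTT=2 ssAaTt=4 ssAatt=2 ssaaTT=1 ssaaTt=2 ssaatt=1
ssAATT hits 1/64; gcd=1; 1÷1/64÷1 = 1/64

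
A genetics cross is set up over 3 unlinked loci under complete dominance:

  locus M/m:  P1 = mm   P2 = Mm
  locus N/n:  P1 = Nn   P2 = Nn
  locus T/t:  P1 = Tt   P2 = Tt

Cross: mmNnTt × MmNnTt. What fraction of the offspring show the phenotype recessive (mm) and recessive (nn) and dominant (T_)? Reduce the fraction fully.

P(mm nn T_) = 3/32

mmNnTt gametes: mNT×2, mNt×2, mnT×2, mnt×2
MmNnTt gametes: MNT×1, MNt×1, MnT×1, Mnt×1, mNT×1, mNt×1, mnT×1, mnt×1
mmNnTt×MmNnTt grid (8·8=64): MmNNTT=2 MmNNTt=4 MmNNtt=2 MmNnTT=4 MmNnTt=8 MmNntt=4 MmnnTT=2 MmnnTt=4 Mmnntt=2 mmNNTT=2 mmNNTt=4 mmNNtt=2 mmNnTT=4 mmNnTt=8 mmNntt=4 mmnnTT=2 mmnnTt=4 mmnntt=2
mm nn T_ hits 6/64; gcd=2; 6÷2/64÷2 = 3/32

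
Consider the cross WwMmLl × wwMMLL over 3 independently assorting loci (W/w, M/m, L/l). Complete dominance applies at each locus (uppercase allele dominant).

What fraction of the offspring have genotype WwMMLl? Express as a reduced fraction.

P(WwMMLl) = 1/8

WwMmLl gametes: WML×1, WMl×1, WmL×1, Wml×1, wML×1, wMl×1, wmL×1, wml×1
wwMMLL gametes: wML×8
WwMmLl×wwMMLL grid (8·8=64): WwMMLL=8 WwMMLl=8 WwMmLL=8 WwMmLl=8 wwMMLL=8 wwMMLl=8 wwMmLL=8 wwMmLl=8
WwMMLl hits 8/64; gcd=8; 8÷8/64÷8 = 1/8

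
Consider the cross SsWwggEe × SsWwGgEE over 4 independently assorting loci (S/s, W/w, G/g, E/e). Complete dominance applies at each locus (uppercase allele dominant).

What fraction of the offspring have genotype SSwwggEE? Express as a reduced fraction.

SsWwggEe gametes: SWgE×2, SWge×2, SwgE×2, Swge×2, sWgE×2, sWge×2, swgE×2, swge×2
SsWwGgEE gametes: SWGE×2, SWgE×2, SwGE×2, SwgE×2, sWGE×2, sWgE×2, swGE×2, swgE×2
SsWwggEe×SsWwGgEE grid (16·16=256): SSWWGgEE=4 SSWWGgEe=4 SSWWggEE=4 SSWWggEe=4 SSWwGgEE=8 SSWwGgEe=8 SSWwggEE=8 SSWwggEe=8 SSwwGgEE=4 SSwwGgEe=4 SSwwggEE=4 SSwwggEe=4 SsWWGgEE=8 SsWWGgEe=8 SsWWggEE=8 SsWWggEe=8 SsWwGgEE=16 SsWwGgEe=16 SsWwggEE=16 SsWwggEe=16 SswwGgEE=8 SswwGgEe=8 SswwggEE=8 SswwggEe=8 ssWWGgEE=4 ssWWGgEe=4 ssWWggEE=4 ssWWggEe=4 ssWwGgEE=8 ssWwGgEe=8 ssWwggEE=8 ssWwggEe=8 sswwGgEE=4 sswwGgEe=4 sswwggEE=4 sswwggEe=4
SSwwggEE hits 4/256; gcd=4; 4÷4/256÷4 = 1/64

P(SSwwggEE) = 1/64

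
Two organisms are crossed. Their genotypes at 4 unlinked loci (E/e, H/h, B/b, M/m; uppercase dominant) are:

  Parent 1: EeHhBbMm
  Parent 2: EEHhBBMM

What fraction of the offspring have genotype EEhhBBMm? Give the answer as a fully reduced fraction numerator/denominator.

P(EEhhBBMm) = 1/32

EeHhBbMm gametes: EHBM×1, EHBm×1, EHbM×1, EHbm×1, EhBM×1, EhBm×1, EhbM×1, Ehbm×1, eHBM×1, eHBm×1, eHbM×1, eHbm×1, ehBM×1, ehBm×1, ehbM×1, ehbm×1
EEHhBBMM gametes: EHBM×8, EhBM×8
EeHhBbMm×EEHhBBMM grid (16·16=256): EEHHBBMM=8 EEHHBBMm=8 EEHHBbMM=8 EEHHBbMm=8 EEHhBBMM=16 EEHhBBMm=16 EEHhBbMM=16 EEHhBbMm=16 EEhhBBMM=8 EEhhBBMm=8 EEhhBbMM=8 EEhhBbMm=8 EeHHBBMM=8 EeHHBBMm=8 EeHHBbMM=8 EeHHBbMm=8 EeHhBBMM=16 EeHhBBMm=16 EeHhBbMM=16 EeHhBbMm=16 EehhBBMM=8 EehhBBMm=8 EehhBbMM=8 EehhBbMm=8
EEhhBBMm hits 8/256; gcd=8; 8÷8/256÷8 = 1/32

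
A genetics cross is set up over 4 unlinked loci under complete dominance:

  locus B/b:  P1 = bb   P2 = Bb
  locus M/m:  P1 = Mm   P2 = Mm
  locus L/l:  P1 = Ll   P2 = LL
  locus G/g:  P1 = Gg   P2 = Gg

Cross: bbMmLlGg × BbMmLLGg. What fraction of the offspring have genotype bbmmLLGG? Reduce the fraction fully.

bbMmLlGg gametes: bMLG×2, bMLg×2, bMlG×2, bMlg×2, bmLG×2, bmLg×2, bmlG×2, bmlg×2
BbMmLLGg gametes: BMLG×2, BMLg×2, BmLG×2, BmLg×2, bMLG×2, bMLg×2, bmLG×2, bmLg×2
bbMmLlGg×BbMmLLGg grid (16·16=256): BbMMLLGG=4 BbMMLLGg=8 BbMMLLgg=4 BbMMLlGG=4 BbMMLlGg=8 BbMMLlgg=4 BbMmLLGG=8 BbMmLLGg=16 BbMmLLgg=8 BbMmLlGG=8 BbMmLlGg=16 BbMmLlgg=8 BbmmLLGG=4 BbmmLLGg=8 BbmmLLgg=4 BbmmLlGG=4 BbmmLlGg=8 BbmmLlgg=4 bbMMLLGG=4 bbMMLLGg=8 bbMMLLgg=4 bbMMLlGG=4 bbMMLlGg=8 bbMMLlgg=4 bbMmLLGG=8 bbMmLLGg=16 bbMmLLgg=8 bbMmLlGG=8 bbMmLlGg=16 bbMmLlgg=8 bbmmLLGG=4 bbmmLLGg=8 bbmmLLgg=4 bbmmLlGG=4 bbmmLlGg=8 bbmmLlgg=4
bbmmLLGG hits 4/256; gcd=4; 4÷4/256÷4 = 1/64

P(bbmmLLGG) = 1/64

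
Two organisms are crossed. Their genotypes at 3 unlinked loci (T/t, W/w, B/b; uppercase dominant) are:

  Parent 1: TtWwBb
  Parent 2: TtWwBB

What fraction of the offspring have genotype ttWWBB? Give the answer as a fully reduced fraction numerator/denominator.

TtWwBb gametes: TWB×1, TWb×1, TwB×1, Twb×1, tWB×1, tWb×1, twB×1, twb×1
TtWwBB gametes: TWB×2, TwB×2, tWB×2, twB×2
TtWwBb×TtWwBB grid (8·8=64): TTWWBB=2 TTWWBb=2 TTWwBB=4 TTWwBb=4 TTwwBB=2 TTwwBb=2 TtWWBB=4 TtWWBb=4 TtWwBB=8 TtWwBb=8 TtwwBB=4 TtwwBb=4 ttWWBB=2 ttWWBb=2 ttWwBB=4 ttWwBb=4 ttwwBB=2 ttwwBb=2
ttWWBB hits 2/64; gcd=2; 2÷2/64÷2 = 1/32

P(ttWWBB) = 1/32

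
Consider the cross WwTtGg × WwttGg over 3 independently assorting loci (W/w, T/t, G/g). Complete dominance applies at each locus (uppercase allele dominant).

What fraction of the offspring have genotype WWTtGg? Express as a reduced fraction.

P(WWTtGg) = 1/16

WwTtGg gametes: WTG×1, WTg×1, WtG×1, Wtg×1, wTG×1, wTg×1, wtG×1, wtg×1
WwttGg gametes: WtG×2, Wtg×2, wtG×2, wtg×2
WwTtGg×WwttGg grid (8·8=64): WWTtGG=2 WWTtGg=4 WWTtgg=2 WWttGG=2 WWttGg=4 WWttgg=2 WwTtGG=4 WwTtGg=8 WwTtgg=4 WwttGG=4 WwttGg=8 Wwttgg=4 wwTtGG=2 wwTtGg=4 wwTtgg=2 wwttGG=2 wwttGg=4 wwttgg=2
WWTtGg hits 4/64; gcd=4; 4÷4/64÷4 = 1/16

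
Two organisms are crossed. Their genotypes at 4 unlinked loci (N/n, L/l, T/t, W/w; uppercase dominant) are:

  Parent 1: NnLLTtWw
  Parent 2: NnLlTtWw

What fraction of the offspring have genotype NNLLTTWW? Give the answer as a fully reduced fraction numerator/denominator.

P(NNLLTTWW) = 1/128

NnLLTtWw gametes: NLTW×2, NLTw×2, NLtW×2, NLtw×2, nLTW×2, nLTw×2, nLtW×2, nLtw×2
NnLlTtWw gametes: NLTW×1, NLTw×1, NLtW×1, NLtw×1, NlTW×1, NlTw×1, NltW×1, Nltw×1, nLTW×1, nLTw×1, nLtW×1, nLtw×1, nlTW×1, nlTw×1, nltW×1, nltw×1
NnLLTtWw×NnLlTtWw grid (16·16=256): NNLLTTWW=2 NNLLTTWw=4 NNLLTTww=2 NNLLTtWW=4 NNLLTtWw=8 NNLLTtww=4 NNLLttWW=2 NNLLttWw=4 NNLLttww=2 NNLlTTWW=2 NNLlTTWw=4 NNLlTTww=2 NNLlTtWW=4 NNLlTtWw=8 NNLlTtww=4 NNLlttWW=2 NNLlttWw=4 NNLlttww=2 NnLLTTWW=4 NnLLTTWw=8 NnLLTTww=4 NnLLTtWW=8 NnLLTtWw=16 NnLLTtww=8 NnLLttWW=4 NnLLttWw=8 NnLLttww=4 NnLlTTWW=4 NnLlTTWw=8 NnLlTTww=4 NnLlTtWW=8 NnLlTtWw=16 NnLlTtww=8 NnLlttWW=4 NnLlttWw=8 NnLlttww=4 nnLLTTWW=2 nnLLTTWw=4 nnLLTTww=2 nnLLTtWW=4 nnLLTtWw=8 nnLLTtww=4 nnLLttWW=2 nnLLttWw=4 nnLLttww=2 nnLlTTWW=2 nnLlTTWw=4 nnLlTTww=2 nnLlTtWW=4 nnLlTtWw=8 nnLlTtww=4 nnLlttWW=2 nnLlttWw=4 nnLlttww=2
NNLLTTWW hits 2/256; gcd=2; 2÷2/256÷2 = 1/128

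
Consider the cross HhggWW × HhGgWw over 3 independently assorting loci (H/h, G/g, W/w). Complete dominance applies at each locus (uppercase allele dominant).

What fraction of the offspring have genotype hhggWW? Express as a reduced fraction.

HhggWW gametes: HgW×4, hgW×4
HhGgWw gametes: HGW×1, HGw×1, HgW×1, Hgw×1, hGW×1, hGw×1, hgW×1, hgw×1
HhggWW×HhGgWw grid (8·8=64): HHGgWW=4 HHGgWw=4 HHggWW=4 HHggWw=4 HhGgWW=8 HhGgWw=8 HhggWW=8 HhggWw=8 hhGgWW=4 hhGgWw=4 hhggWW=4 hhggWw=4
hhggWW hits 4/64; gcd=4; 4÷4/64÷4 = 1/16

P(hhggWW) = 1/16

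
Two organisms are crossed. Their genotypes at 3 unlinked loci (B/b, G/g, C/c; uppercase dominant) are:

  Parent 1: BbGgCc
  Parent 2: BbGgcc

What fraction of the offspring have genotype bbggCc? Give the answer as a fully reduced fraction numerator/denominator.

BbGgCc gametes: BGC×1, BGc×1, BgC×1, Bgc×1, bGC×1, bGc×1, bgC×1, bgc×1
BbGgcc gametes: BGc×2, Bgc×2, bGc×2, bgc×2
BbGgCc×BbGgcc grid (8·8=64): BBGGCc=2 BBGGcc=2 BBGgCc=4 BBGgcc=4 BBggCc=2 BBggcc=2 BbGGCc=4 BbGGcc=4 BbGgCc=8 BbGgcc=8 BbggCc=4 Bbggcc=4 bbGGCc=2 bbGGcc=2 bbGgCc=4 bbGgcc=4 bbggCc=2 bbggcc=2
bbggCc hits 2/64; gcd=2; 2÷2/64÷2 = 1/32

P(bbggCc) = 1/32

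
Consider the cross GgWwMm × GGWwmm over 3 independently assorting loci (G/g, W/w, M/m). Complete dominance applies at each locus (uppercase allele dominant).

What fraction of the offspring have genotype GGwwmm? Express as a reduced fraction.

GgWwMm gametes: GWM×1, GWm×1, GwM×1, Gwm×1, gWM×1, gWm×1, gwM×1, gwm×1
GGWwmm gametes: GWm×4, Gwm×4
GgWwMm×GGWwmm grid (8·8=64): GGWWMm=4 GGWWmm=4 GGWwMm=8 GGWwmm=8 GGwwMm=4 GGwwmm=4 GgWWMm=4 GgWWmm=4 GgWwMm=8 GgWwmm=8 GgwwMm=4 Ggwwmm=4
GGwwmm hits 4/64; gcd=4; 4÷4/64÷4 = 1/16

P(GGwwmm) = 1/16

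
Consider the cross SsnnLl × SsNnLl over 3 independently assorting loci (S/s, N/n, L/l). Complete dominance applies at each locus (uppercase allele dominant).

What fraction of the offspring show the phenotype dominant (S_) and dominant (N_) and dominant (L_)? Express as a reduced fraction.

P(S_ N_ L_) = 9/32

SsnnLl gametes: SnL×2, Snl×2, snL×2, snl×2
SsNnLl gametes: SNL×1, SNl×1, SnL×1, Snl×1, sNL×1, sNl×1, snL×1, snl×1
SsnnLl×SsNnLl grid (8·8=64): SSNnLL=2 SSNnLl=4 SSNnll=2 SSnnLL=2 SSnnLl=4 SSnnll=2 SsNnLL=4 SsNnLl=8 SsNnll=4 SsnnLL=4 SsnnLl=8 Ssnnll=4 ssNnLL=2 ssNnLl=4 ssNnll=2 ssnnLL=2 ssnnLl=4 ssnnll=2
S_ N_ L_ hits 18/64; gcd=2; 18÷2/64÷2 = 9/32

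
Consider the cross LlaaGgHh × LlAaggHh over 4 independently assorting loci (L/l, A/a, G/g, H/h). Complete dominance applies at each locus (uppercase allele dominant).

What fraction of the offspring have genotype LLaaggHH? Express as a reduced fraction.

P(LLaaggHH) = 1/64

LlaaGgHh gametes: LaGH×2, LaGh×2, LagH×2, Lagh×2, laGH×2, laGh×2, lagH×2, lagh×2
LlAaggHh gametes: LAgH×2, LAgh×2, LagH×2, Lagh×2, lAgH×2, lAgh×2, lagH×2, lagh×2
LlaaGgHh×LlAaggHh grid (16·16=256): LLAaGgHH=4 LLAaGgHh=8 LLAaGghh=4 LLAaggHH=4 LLAaggHh=8 LLAagghh=4 LLaaGgHH=4 LLaaGgHh=8 LLaaGghh=4 LLaaggHH=4 LLaaggHh=8 LLaagghh=4 LlAaGgHH=8 LlAaGgHh=16 LlAaGghh=8 LlAaggHH=8 LlAaggHh=16 LlAagghh=8 LlaaGgHH=8 LlaaGgHh=16 LlaaGghh=8 LlaaggHH=8 LlaaggHh=16 Llaagghh=8 llAaGgHH=4 llAaGgHh=8 llAaGghh=4 llAaggHH=4 llAaggHh=8 llAagghh=4 llaaGgHH=4 llaaGgHh=8 llaaGghh=4 llaaggHH=4 llaaggHh=8 llaagghh=4
LLaaggHH hits 4/256; gcd=4; 4÷4/256÷4 = 1/64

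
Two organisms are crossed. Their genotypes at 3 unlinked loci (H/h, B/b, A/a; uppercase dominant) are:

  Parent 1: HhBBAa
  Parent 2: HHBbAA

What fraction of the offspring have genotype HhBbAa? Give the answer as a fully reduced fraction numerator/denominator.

P(HhBbAa) = 1/8

HhBBAa gametes: HBA×2, HBa×2, hBA×2, hBa×2
HHBbAA gametes: HBA×4, HbA×4
HhBBAa×HHBbAA grid (8·8=64): HHBBAA=8 HHBBAa=8 HHBbAA=8 HHBbAa=8 HhBBAA=8 HhBBAa=8 HhBbAA=8 HhBbAa=8
HhBbAa hits 8/64; gcd=8; 8÷8/64÷8 = 1/8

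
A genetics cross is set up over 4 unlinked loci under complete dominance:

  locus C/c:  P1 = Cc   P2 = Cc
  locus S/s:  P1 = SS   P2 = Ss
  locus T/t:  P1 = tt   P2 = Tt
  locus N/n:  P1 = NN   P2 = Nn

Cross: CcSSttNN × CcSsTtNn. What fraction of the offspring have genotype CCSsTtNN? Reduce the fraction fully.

CcSSttNN gametes: CStN×8, cStN×8
CcSsTtNn gametes: CSTN×1, CSTn×1, CStN×1, CStn×1, CsTN×1, CsTn×1, CstN×1, Cstn×1, cSTN×1, cSTn×1, cStN×1, cStn×1, csTN×1, csTn×1, cstN×1, cstn×1
CcSSttNN×CcSsTtNn grid (16·16=256): CCSSTtNN=8 CCSSTtNn=8 CCSSttNN=8 CCSSttNn=8 CCSsTtNN=8 CCSsTtNn=8 CCSsttNN=8 CCSsttNn=8 CcSSTtNN=16 CcSSTtNn=16 CcSSttNN=16 CcSSttNn=16 CcSsTtNN=16 CcSsTtNn=16 CcSsttNN=16 CcSsttNn=16 ccSSTtNN=8 ccSSTtNn=8 ccSSttNN=8 ccSSttNn=8 ccSsTtNN=8 ccSsTtNn=8 ccSsttNN=8 ccSsttNn=8
CCSsTtNN hits 8/256; gcd=8; 8÷8/256÷8 = 1/32

P(CCSsTtNN) = 1/32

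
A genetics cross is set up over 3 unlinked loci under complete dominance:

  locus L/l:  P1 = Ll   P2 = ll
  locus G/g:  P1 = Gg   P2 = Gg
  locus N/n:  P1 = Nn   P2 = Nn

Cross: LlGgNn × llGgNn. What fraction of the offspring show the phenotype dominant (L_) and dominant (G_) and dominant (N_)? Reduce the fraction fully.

P(L_ G_ N_) = 9/32

LlGgNn gametes: LGN×1, LGn×1, LgN×1, Lgn×1, lGN×1, lGn×1, lgN×1, lgn×1
llGgNn gametes: lGN×2, lGn×2, lgN×2, lgn×2
LlGgNn×llGgNn grid (8·8=64): LlGGNN=2 LlGGNn=4 LlGGnn=2 LlGgNN=4 LlGgNn=8 LlGgnn=4 LlggNN=2 LlggNn=4 Llggnn=2 llGGNN=2 llGGNn=4 llGGnn=2 llGgNN=4 llGgNn=8 llGgnn=4 llggNN=2 llggNn=4 llggnn=2
L_ G_ N_ hits 18/64; gcd=2; 18÷2/64÷2 = 9/32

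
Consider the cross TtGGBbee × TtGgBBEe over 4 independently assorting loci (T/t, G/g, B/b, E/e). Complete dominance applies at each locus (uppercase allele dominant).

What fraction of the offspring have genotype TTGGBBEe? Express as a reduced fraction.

TtGGBbee gametes: TGBe×4, TGbe×4, tGBe×4, tGbe×4
TtGgBBEe gametes: TGBE×2, TGBe×2, TgBE×2, TgBe×2, tGBE×2, tGBe×2, tgBE×2, tgBe×2
TtGGBbee×TtGgBBEe grid (16·16=256): TTGGBBEe=8 TTGGBBee=8 TTGGBbEe=8 TTGGBbee=8 TTGgBBEe=8 TTGgBBee=8 TTGgBbEe=8 TTGgBbee=8 TtGGBBEe=16 TtGGBBee=16 TtGGBbEe=16 TtGGBbee=16 TtGgBBEe=16 TtGgBBee=16 TtGgBbEe=16 TtGgBbee=16 ttGGBBEe=8 ttGGBBee=8 ttGGBbEe=8 ttGGBbee=8 ttGgBBEe=8 ttGgBBee=8 ttGgBbEe=8 ttGgBbee=8
TTGGBBEe hits 8/256; gcd=8; 8÷8/256÷8 = 1/32

P(TTGGBBEe) = 1/32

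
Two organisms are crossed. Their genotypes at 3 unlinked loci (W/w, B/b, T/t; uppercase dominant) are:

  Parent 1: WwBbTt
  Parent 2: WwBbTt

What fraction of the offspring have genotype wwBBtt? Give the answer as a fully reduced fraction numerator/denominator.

WwBbTt gametes: WBT×1, WBt×1, WbT×1, Wbt×1, wBT×1, wBt×1, wbT×1, wbt×1
WwBbTt gametes: WBT×1, WBt×1, WbT×1, Wbt×1, wBT×1, wBt×1, wbT×1, wbt×1
WwBbTt×WwBbTt grid (8·8=64): WWBBTT=1 WWBBTt=2 WWBBtt=1 WWBbTT=2 WWBbTt=4 WWBbtt=2 WWbbTT=1 WWbbTt=2 WWbbtt=1 WwBBTT=2 WwBBTt=4 WwBBtt=2 WwBbTT=4 WwBbTt=8 WwBbtt=4 WwbbTT=2 WwbbTt=4 Wwbbtt=2 wwBBTT=1 wwBBTt=2 wwBBtt=1 wwBbTT=2 wwBbTt=4 wwBbtt=2 wwbbTT=1 wwbbTt=2 wwbbtt=1
wwBBtt hits 1/64; gcd=1; 1÷1/64÷1 = 1/64

P(wwBBtt) = 1/64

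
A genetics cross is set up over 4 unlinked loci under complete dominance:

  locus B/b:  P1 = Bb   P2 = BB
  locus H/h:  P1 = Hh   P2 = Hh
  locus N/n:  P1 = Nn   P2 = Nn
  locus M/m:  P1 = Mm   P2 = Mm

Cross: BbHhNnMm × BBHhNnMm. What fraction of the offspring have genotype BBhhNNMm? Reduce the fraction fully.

P(BBhhNNMm) = 1/64

BbHhNnMm gametes: BHNM×1, BHNm×1, BHnM×1, BHnm×1, BhNM×1, BhNm×1, BhnM×1, Bhnm×1, bHNM×1, bHNm×1, bHnM×1, bHnm×1, bhNM×1, bhNm×1, bhnM×1, bhnm×1
BBHhNnMm gametes: BHNM×2, BHNm×2, BHnM×2, BHnm×2, BhNM×2, BhNm×2, BhnM×2, Bhnm×2
BbHhNnMm×BBHhNnMm grid (16·16=256): BBHHNNMM=2 BBHHNNMm=4 BBHHNNmm=2 BBHHNnMM=4 BBHHNnMm=8 BBHHNnmm=4 BBHHnnMM=2 BBHHnnMm=4 BBHHnnmm=2 BBHhNNMM=4 BBHhNNMm=8 BBHhNNmm=4 BBHhNnMM=8 BBHhNnMm=16 BBHhNnmm=8 BBHhnnMM=4 BBHhnnMm=8 BBHhnnmm=4 BBhhNNMM=2 BBhhNNMm=4 BBhhNNmm=2 BBhhNnMM=4 BBhhNnMm=8 BBhhNnmm=4 BBhhnnMM=2 BBhhnnMm=4 BBhhnnmm=2 BbHHNNMM=2 BbHHNNMm=4 BbHHNNmm=2 BbHHNnMM=4 BbHHNnMm=8 BbHHNnmm=4 BbHHnnMM=2 BbHHnnMm=4 BbHHnnmm=2 BbHhNNMM=4 BbHhNNMm=8 BbHhNNmm=4 BbHhNnMM=8 BbHhNnMm=16 BbHhNnmm=8 BbHhnnMM=4 BbHhnnMm=8 BbHhnnmm=4 BbhhNNMM=2 BbhhNNMm=4 BbhhNNmm=2 BbhhNnMM=4 BbhhNnMm=8 BbhhNnmm=4 BbhhnnMM=2 BbhhnnMm=4 Bbhhnnmm=2
BBhhNNMm hits 4/256; gcd=4; 4÷4/256÷4 = 1/64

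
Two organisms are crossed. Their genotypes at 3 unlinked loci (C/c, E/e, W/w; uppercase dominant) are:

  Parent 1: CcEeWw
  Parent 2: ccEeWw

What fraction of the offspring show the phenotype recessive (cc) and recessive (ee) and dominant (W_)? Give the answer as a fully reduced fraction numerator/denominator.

P(cc ee W_) = 3/32

CcEeWw gametes: CEW×1, CEw×1, CeW×1, Cew×1, cEW×1, cEw×1, ceW×1, cew×1
ccEeWw gametes: cEW×2, cEw×2, ceW×2, cew×2
CcEeWw×ccEeWw grid (8·8=64): CcEEWW=2 CcEEWw=4 CcEEww=2 CcEeWW=4 CcEeWw=8 CcEeww=4 CceeWW=2 CceeWw=4 Cceeww=2 ccEEWW=2 ccEEWw=4 ccEEww=2 ccEeWW=4 ccEeWw=8 ccEeww=4 cceeWW=2 cceeWw=4 cceeww=2
cc ee W_ hits 6/64; gcd=2; 6÷2/64÷2 = 3/32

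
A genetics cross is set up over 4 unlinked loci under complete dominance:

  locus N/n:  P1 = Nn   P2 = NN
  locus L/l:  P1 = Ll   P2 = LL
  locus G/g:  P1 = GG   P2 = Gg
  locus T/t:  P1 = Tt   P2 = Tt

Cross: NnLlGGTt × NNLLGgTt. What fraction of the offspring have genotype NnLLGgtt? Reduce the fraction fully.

P(NnLLGgtt) = 1/32

NnLlGGTt gametes: NLGT×2, NLGt×2, NlGT×2, NlGt×2, nLGT×2, nLGt×2, nlGT×2, nlGt×2
NNLLGgTt gametes: NLGT×4, NLGt×4, NLgT×4, NLgt×4
NnLlGGTt×NNLLGgTt grid (16·16=256): NNLLGGTT=8 NNLLGGTt=16 NNLLGGtt=8 NNLLGgTT=8 NNLLGgTt=16 NNLLGgtt=8 NNLlGGTT=8 NNLlGGTt=16 NNLlGGtt=8 NNLlGgTT=8 NNLlGgTt=16 NNLlGgtt=8 NnLLGGTT=8 NnLLGGTt=16 NnLLGGtt=8 NnLLGgTT=8 NnLLGgTt=16 NnLLGgtt=8 NnLlGGTT=8 NnLlGGTt=16 NnLlGGtt=8 NnLlGgTT=8 NnLlGgTt=16 NnLlGgtt=8
NnLLGgtt hits 8/256; gcd=8; 8÷8/256÷8 = 1/32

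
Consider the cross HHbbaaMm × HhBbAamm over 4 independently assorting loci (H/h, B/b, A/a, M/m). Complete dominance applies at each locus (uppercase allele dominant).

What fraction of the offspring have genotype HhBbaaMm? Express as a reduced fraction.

HHbbaaMm gametes: HbaM×8, Hbam×8
HhBbAamm gametes: HBAm×2, HBam×2, HbAm×2, Hbam×2, hBAm×2, hBam×2, hbAm×2, hbam×2
HHbbaaMm×HhBbAamm grid (16·16=256): HHBbAaMm=16 HHBbAamm=16 HHBbaaMm=16 HHBbaamm=16 HHbbAaMm=16 HHbbAamm=16 HHbbaaMm=16 HHbbaamm=16 HhBbAaMm=16 HhBbAamm=16 HhBbaaMm=16 HhBbaamm=16 HhbbAaMm=16 HhbbAamm=16 HhbbaaMm=16 Hhbbaamm=16
HhBbaaMm hits 16/256; gcd=16; 16÷16/256÷16 = 1/16

P(HhBbaaMm) = 1/16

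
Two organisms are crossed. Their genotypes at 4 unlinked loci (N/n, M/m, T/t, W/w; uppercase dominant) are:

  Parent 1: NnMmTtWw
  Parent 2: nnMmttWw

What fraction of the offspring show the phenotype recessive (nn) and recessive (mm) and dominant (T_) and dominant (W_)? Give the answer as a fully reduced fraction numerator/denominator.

NnMmTtWw gametes: NMTW×1, NMTw×1, NMtW×1, NMtw×1, NmTW×1, NmTw×1, NmtW×1, Nmtw×1, nMTW×1, nMTw×1, nMtW×1, nMtw×1, nmTW×1, nmTw×1, nmtW×1, nmtw×1
nnMmttWw gametes: nMtW×4, nMtw×4, nmtW×4, nmtw×4
NnMmTtWw×nnMmttWw grid (16·16=256): NnMMTtWW=4 NnMMTtWw=8 NnMMTtww=4 NnMMttWW=4 NnMMttWw=8 NnMMttww=4 NnMmTtWW=8 NnMmTtWw=16 NnMmTtww=8 NnMmttWW=8 NnMmttWw=16 NnMmttww=8 NnmmTtWW=4 NnmmTtWw=8 NnmmTtww=4 NnmmttWW=4 NnmmttWw=8 Nnmmttww=4 nnMMTtWW=4 nnMMTtWw=8 nnMMTtww=4 nnMMttWW=4 nnMMttWw=8 nnMMttww=4 nnMmTtWW=8 nnMmTtWw=16 nnMmTtww=8 nnMmttWW=8 nnMmttWw=16 nnMmttww=8 nnmmTtWW=4 nnmmTtWw=8 nnmmTtww=4 nnmmttWW=4 nnmmttWw=8 nnmmttww=4
nn mm T_ W_ hits 12/256; gcd=4; 12÷4/256÷4 = 3/64

P(nn mm T_ W_) = 3/64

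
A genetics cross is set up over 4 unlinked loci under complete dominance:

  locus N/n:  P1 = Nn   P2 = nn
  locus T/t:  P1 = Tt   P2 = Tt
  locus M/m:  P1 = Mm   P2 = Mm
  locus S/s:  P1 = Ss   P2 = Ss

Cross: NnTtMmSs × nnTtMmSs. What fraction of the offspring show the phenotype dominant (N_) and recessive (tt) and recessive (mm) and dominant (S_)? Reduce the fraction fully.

NnTtMmSs gametes: NTMS×1, NTMs×1, NTmS×1, NTms×1, NtMS×1, NtMs×1, NtmS×1, Ntms×1, nTMS×1, nTMs×1, nTmS×1, nTms×1, ntMS×1, ntMs×1, ntmS×1, ntms×1
nnTtMmSs gametes: nTMS×2, nTMs×2, nTmS×2, nTms×2, ntMS×2, ntMs×2, ntmS×2, ntms×2
NnTtMmSs×nnTtMmSs grid (16·16=256): NnTTMMSS=2 NnTTMMSs=4 NnTTMMss=2 NnTTMmSS=4 NnTTMmSs=8 NnTTMmss=4 NnTTmmSS=2 NnTTmmSs=4 NnTTmmss=2 NnTtMMSS=4 NnTtMMSs=8 NnTtMMss=4 NnTtMmSS=8 NnTtMmSs=16 NnTtMmss=8 NnTtmmSS=4 NnTtmmSs=8 NnTtmmss=4 NnttMMSS=2 NnttMMSs=4 NnttMMss=2 NnttMmSS=4 NnttMmSs=8 NnttMmss=4 NnttmmSS=2 NnttmmSs=4 Nnttmmss=2 nnTTMMSS=2 nnTTMMSs=4 nnTTMMss=2 nnTTMmSS=4 nnTTMmSs=8 nnTTMmss=4 nnTTmmSS=2 nnTTmmSs=4 nnTTmmss=2 nnTtMMSS=4 nnTtMMSs=8 nnTtMMss=4 nnTtMmSS=8 nnTtMmSs=16 nnTtMmss=8 nnTtmmSS=4 nnTtmmSs=8 nnTtmmss=4 nnttMMSS=2 nnttMMSs=4 nnttMMss=2 nnttMmSS=4 nnttMmSs=8 nnttMmss=4 nnttmmSS=2 nnttmmSs=4 nnttmmss=2
N_ tt mm S_ hits 6/256; gcd=2; 6÷2/256÷2 = 3/128

P(N_ tt mm S_) = 3/128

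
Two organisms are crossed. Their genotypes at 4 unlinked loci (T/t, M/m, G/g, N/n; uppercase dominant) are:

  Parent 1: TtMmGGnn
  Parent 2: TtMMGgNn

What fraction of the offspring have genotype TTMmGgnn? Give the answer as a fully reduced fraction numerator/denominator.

P(TTMmGgnn) = 1/32

TtMmGGnn gametes: TMGn×4, TmGn×4, tMGn×4, tmGn×4
TtMMGgNn gametes: TMGN×2, TMGn×2, TMgN×2, TMgn×2, tMGN×2, tMGn×2, tMgN×2, tMgn×2
TtMmGGnn×TtMMGgNn grid (16·16=256): TTMMGGNn=8 TTMMGGnn=8 TTMMGgNn=8 TTMMGgnn=8 TTMmGGNn=8 TTMmGGnn=8 TTMmGgNn=8 TTMmGgnn=8 TtMMGGNn=16 TtMMGGnn=16 TtMMGgNn=16 TtMMGgnn=16 TtMmGGNn=16 TtMmGGnn=16 TtMmGgNn=16 TtMmGgnn=16 ttMMGGNn=8 ttMMGGnn=8 ttMMGgNn=8 ttMMGgnn=8 ttMmGGNn=8 ttMmGGnn=8 ttMmGgNn=8 ttMmGgnn=8
TTMmGgnn hits 8/256; gcd=8; 8÷8/256÷8 = 1/32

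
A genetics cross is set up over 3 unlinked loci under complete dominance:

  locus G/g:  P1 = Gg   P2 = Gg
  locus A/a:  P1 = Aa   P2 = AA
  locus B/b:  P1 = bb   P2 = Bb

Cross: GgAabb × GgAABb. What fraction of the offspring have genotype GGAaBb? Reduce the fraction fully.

P(GGAaBb) = 1/16

GgAabb gametes: GAb×2, Gab×2, gAb×2, gab×2
GgAABb gametes: GAB×2, GAb×2, gAB×2, gAb×2
GgAabb×GgAABb grid (8·8=64): GGAABb=4 GGAAbb=4 GGAaBb=4 GGAabb=4 GgAABb=8 GgAAbb=8 GgAaBb=8 GgAabb=8 ggAABb=4 ggAAbb=4 ggAaBb=4 ggAabb=4
GGAaBb hits 4/64; gcd=4; 4÷4/64÷4 = 1/16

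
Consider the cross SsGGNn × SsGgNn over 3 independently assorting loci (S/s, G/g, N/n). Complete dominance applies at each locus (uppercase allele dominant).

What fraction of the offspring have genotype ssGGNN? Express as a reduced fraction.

P(ssGGNN) = 1/32

SsGGNn gametes: SGN×2, SGn×2, sGN×2, sGn×2
SsGgNn gametes: SGN×1, SGn×1, SgN×1, Sgn×1, sGN×1, sGn×1, sgN×1, sgn×1
SsGGNn×SsGgNn grid (8·8=64): SSGGNN=2 SSGGNn=4 SSGGnn=2 SSGgNN=2 SSGgNn=4 SSGgnn=2 SsGGNN=4 SsGGNn=8 SsGGnn=4 SsGgNN=4 SsGgNn=8 SsGgnn=4 ssGGNN=2 ssGGNn=4 ssGGnn=2 ssGgNN=2 ssGgNn=4 ssGgnn=2
ssGGNN hits 2/64; gcd=2; 2÷2/64÷2 = 1/32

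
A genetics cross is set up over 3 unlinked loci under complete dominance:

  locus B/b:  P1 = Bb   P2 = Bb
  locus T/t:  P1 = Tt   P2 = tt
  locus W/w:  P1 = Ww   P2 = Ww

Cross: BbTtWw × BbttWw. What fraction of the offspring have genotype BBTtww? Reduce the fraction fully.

P(BBTtww) = 1/32

BbTtWw gametes: BTW×1, BTw×1, BtW×1, Btw×1, bTW×1, bTw×1, btW×1, btw×1
BbttWw gametes: BtW×2, Btw×2, btW×2, btw×2
BbTtWw×BbttWw grid (8·8=64): BBTtWW=2 BBTtWw=4 BBTtww=2 BBttWW=2 BBttWw=4 BBttww=2 BbTtWW=4 BbTtWw=8 BbTtww=4 BbttWW=4 BbttWw=8 Bbttww=4 bbTtWW=2 bbTtWw=4 bbTtww=2 bbttWW=2 bbttWw=4 bbttww=2
BBTtww hits 2/64; gcd=2; 2÷2/64÷2 = 1/32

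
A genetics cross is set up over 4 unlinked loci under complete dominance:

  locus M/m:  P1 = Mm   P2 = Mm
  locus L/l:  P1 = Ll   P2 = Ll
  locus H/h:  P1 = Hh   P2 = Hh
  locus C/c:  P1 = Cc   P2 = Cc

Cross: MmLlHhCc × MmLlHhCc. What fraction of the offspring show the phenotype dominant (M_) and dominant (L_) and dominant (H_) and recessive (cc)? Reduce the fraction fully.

P(M_ L_ H_ cc) = 27/256

MmLlHhCc gametes: MLHC×1, MLHc×1, MLhC×1, MLhc×1, MlHC×1, MlHc×1, MlhC×1, Mlhc×1, mLHC×1, mLHc×1, mLhC×1, mLhc×1, mlHC×1, mlHc×1, mlhC×1, mlhc×1
MmLlHhCc gametes: MLHC×1, MLHc×1, MLhC×1, MLhc×1, MlHC×1, MlHc×1, MlhC×1, Mlhc×1, mLHC×1, mLHc×1, mLhC×1, mLhc×1, mlHC×1, mlHc×1, mlhC×1, mlhc×1
MmLlHhCc×MmLlHhCc grid (16·16=256): MMLLHHCC=1 MMLLHHCc=2 MMLLHHcc=1 MMLLHhCC=2 MMLLHhCc=4 MMLLHhcc=2 MMLLhhCC=1 MMLLhhCc=2 MMLLhhcc=1 MMLlHHCC=2 MMLlHHCc=4 MMLlHHcc=2 MMLlHhCC=4 MMLlHhCc=8 MMLlHhcc=4 MMLlhhCC=2 MMLlhhCc=4 MMLlhhcc=2 MMllHHCC=1 MMllHHCc=2 MMllHHcc=1 MMllHhCC=2 MMllHhCc=4 MMllHhcc=2 MMllhhCC=1 MMllhhCc=2 MMllhhcc=1 MmLLHHCC=2 MmLLHHCc=4 MmLLHHcc=2 MmLLHhCC=4 MmLLHhCc=8 MmLLHhcc=4 MmLLhhCC=2 MmLLhhCc=4 MmLLhhcc=2 MmLlHHCC=4 MmLlHHCc=8 MmLlHHcc=4 MmLlHhCC=8 MmLlHhCc=16 MmLlHhcc=8 MmLlhhCC=4 MmLlhhCc=8 MmLlhhcc=4 MmllHHCC=2 MmllHHCc=4 MmllHHcc=2 MmllHhCC=4 MmllHhCc=8 MmllHhcc=4 MmllhhCC=2 MmllhhCc=4 Mmllhhcc=2 mmLLHHCC=1 mmLLHHCc=2 mmLLHHcc=1 mmLLHhCC=2 mmLLHhCc=4 mmLLHhcc=2 mmLLhhCC=1 mmLLhhCc=2 mmLLhhcc=1 mmLlHHCC=2 mmLlHHCc=4 mmLlHHcc=2 mmLlHhCC=4 mmLlHhCc=8 mmLlHhcc=4 mmLlhhCC=2 mmLlhhCc=4 mmLlhhcc=2 mmllHHCC=1 mmllHHCc=2 mmllHHcc=1 mmllHhCC=2 mmllHhCc=4 mmllHhcc=2 mmllhhCC=1 mmllhhCc=2 mmllhhcc=1
M_ L_ H_ cc hits 27/256; gcd=1; 27÷1/256÷1 = 27/256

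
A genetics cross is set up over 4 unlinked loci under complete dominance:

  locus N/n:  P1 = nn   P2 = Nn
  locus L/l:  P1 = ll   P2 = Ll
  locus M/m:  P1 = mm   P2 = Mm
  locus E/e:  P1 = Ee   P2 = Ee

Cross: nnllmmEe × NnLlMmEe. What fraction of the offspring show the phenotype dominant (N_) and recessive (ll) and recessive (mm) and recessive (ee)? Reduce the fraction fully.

P(N_ ll mm ee) = 1/32

nnllmmEe gametes: nlmE×8, nlme×8
NnLlMmEe gametes: NLME×1, NLMe×1, NLmE×1, NLme×1, NlME×1, NlMe×1, NlmE×1, Nlme×1, nLME×1, nLMe×1, nLmE×1, nLme×1, nlME×1, nlMe×1, nlmE×1, nlme×1
nnllmmEe×NnLlMmEe grid (16·16=256): NnLlMmEE=8 NnLlMmEe=16 NnLlMmee=8 NnLlmmEE=8 NnLlmmEe=16 NnLlmmee=8 NnllMmEE=8 NnllMmEe=16 NnllMmee=8 NnllmmEE=8 NnllmmEe=16 Nnllmmee=8 nnLlMmEE=8 nnLlMmEe=16 nnLlMmee=8 nnLlmmEE=8 nnLlmmEe=16 nnLlmmee=8 nnllMmEE=8 nnllMmEe=16 nnllMmee=8 nnllmmEE=8 nnllmmEe=16 nnllmmee=8
N_ ll mm ee hits 8/256; gcd=8; 8÷8/256÷8 = 1/32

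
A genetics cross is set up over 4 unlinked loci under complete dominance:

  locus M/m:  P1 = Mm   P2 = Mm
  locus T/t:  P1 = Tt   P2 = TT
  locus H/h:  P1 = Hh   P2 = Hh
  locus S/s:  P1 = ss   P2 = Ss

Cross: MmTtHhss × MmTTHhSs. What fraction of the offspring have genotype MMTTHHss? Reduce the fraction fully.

P(MMTTHHss) = 1/64

MmTtHhss gametes: MTHs×2, MThs×2, MtHs×2, Mths×2, mTHs×2, mThs×2, mtHs×2, mths×2
MmTTHhSs gametes: MTHS×2, MTHs×2, MThS×2, MThs×2, mTHS×2, mTHs×2, mThS×2, mThs×2
MmTtHhss×MmTTHhSs grid (16·16=256): MMTTHHSs=4 MMTTHHss=4 MMTTHhSs=8 MMTTHhss=8 MMTThhSs=4 MMTThhss=4 MMTtHHSs=4 MMTtHHss=4 MMTtHhSs=8 MMTtHhss=8 MMTthhSs=4 MMTthhss=4 MmTTHHSs=8 MmTTHHss=8 MmTTHhSs=16 MmTTHhss=16 MmTThhSs=8 MmTThhss=8 MmTtHHSs=8 MmTtHHss=8 MmTtHhSs=16 MmTtHhss=16 MmTthhSs=8 MmTthhss=8 mmTTHHSs=4 mmTTHHss=4 mmTTHhSs=8 mmTTHhss=8 mmTThhSs=4 mmTThhss=4 mmTtHHSs=4 mmTtHHss=4 mmTtHhSs=8 mmTtHhss=8 mmTthhSs=4 mmTthhss=4
MMTTHHss hits 4/256; gcd=4; 4÷4/256÷4 = 1/64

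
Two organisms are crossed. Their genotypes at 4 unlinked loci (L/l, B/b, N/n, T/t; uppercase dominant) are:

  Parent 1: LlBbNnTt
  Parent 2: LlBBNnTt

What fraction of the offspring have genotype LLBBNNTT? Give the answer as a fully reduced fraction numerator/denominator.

LlBbNnTt gametes: LBNT×1, LBNt×1, LBnT×1, LBnt×1, LbNT×1, LbNt×1, LbnT×1, Lbnt×1, lBNT×1, lBNt×1, lBnT×1, lBnt×1, lbNT×1, lbNt×1, lbnT×1, lbnt×1
LlBBNnTt gametes: LBNT×2, LBNt×2, LBnT×2, LBnt×2, lBNT×2, lBNt×2, lBnT×2, lBnt×2
LlBbNnTt×LlBBNnTt grid (16·16=256): LLBBNNTT=2 LLBBNNTt=4 LLBBNNtt=2 LLBBNnTT=4 LLBBNnTt=8 LLBBNntt=4 LLBBnnTT=2 LLBBnnTt=4 LLBBnntt=2 LLBbNNTT=2 LLBbNNTt=4 LLBbNNtt=2 LLBbNnTT=4 LLBbNnTt=8 LLBbNntt=4 LLBbnnTT=2 LLBbnnTt=4 LLBbnntt=2 LlBBNNTT=4 LlBBNNTt=8 LlBBNNtt=4 LlBBNnTT=8 LlBBNnTt=16 LlBBNntt=8 LlBBnnTT=4 LlBBnnTt=8 LlBBnntt=4 LlBbNNTT=4 LlBbNNTt=8 LlBbNNtt=4 LlBbNnTT=8 LlBbNnTt=16 LlBbNntt=8 LlBbnnTT=4 LlBbnnTt=8 LlBbnntt=4 llBBNNTT=2 llBBNNTt=4 llBBNNtt=2 llBBNnTT=4 llBBNnTt=8 llBBNntt=4 llBBnnTT=2 llBBnnTt=4 llBBnntt=2 llBbNNTT=2 llBbNNTt=4 llBbNNtt=2 llBbNnTT=4 llBbNnTt=8 llBbNntt=4 llBbnnTT=2 llBbnnTt=4 llBbnntt=2
LLBBNNTT hits 2/256; gcd=2; 2÷2/256÷2 = 1/128

P(LLBBNNTT) = 1/128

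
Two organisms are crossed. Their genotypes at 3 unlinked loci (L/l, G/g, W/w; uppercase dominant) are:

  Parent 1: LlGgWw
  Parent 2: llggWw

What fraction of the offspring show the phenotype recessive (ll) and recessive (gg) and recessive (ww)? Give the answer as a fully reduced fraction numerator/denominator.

P(ll gg ww) = 1/16

LlGgWw gametes: LGW×1, LGw×1, LgW×1, Lgw×1, lGW×1, lGw×1, lgW×1, lgw×1
llggWw gametes: lgW×4, lgw×4
LlGgWw×llggWw grid (8·8=64): LlGgWW=4 LlGgWw=8 LlGgww=4 LlggWW=4 LlggWw=8 Llggww=4 llGgWW=4 llGgWw=8 llGgww=4 llggWW=4 llggWw=8 llggww=4
ll gg ww hits 4/64; gcd=4; 4÷4/64÷4 = 1/16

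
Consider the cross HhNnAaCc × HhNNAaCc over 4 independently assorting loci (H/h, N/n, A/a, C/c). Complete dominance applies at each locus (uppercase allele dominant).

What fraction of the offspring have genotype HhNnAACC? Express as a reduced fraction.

HhNnAaCc gametes: HNAC×1, HNAc×1, HNaC×1, HNac×1, HnAC×1, HnAc×1, HnaC×1, Hnac×1, hNAC×1, hNAc×1, hNaC×1, hNac×1, hnAC×1, hnAc×1, hnaC×1, hnac×1
HhNNAaCc gametes: HNAC×2, HNAc×2, HNaC×2, HNac×2, hNAC×2, hNAc×2, hNaC×2, hNac×2
HhNnAaCc×HhNNAaCc grid (16·16=256): HHNNAACC=2 HHNNAACc=4 HHNNAAcc=2 HHNNAaCC=4 HHNNAaCc=8 HHNNAacc=4 HHNNaaCC=2 HHNNaaCc=4 HHNNaacc=2 HHNnAACC=2 HHNnAACc=4 HHNnAAcc=2 HHNnAaCC=4 HHNnAaCc=8 HHNnAacc=4 HHNnaaCC=2 HHNnaaCc=4 HHNnaacc=2 HhNNAACC=4 HhNNAACc=8 HhNNAAcc=4 HhNNAaCC=8 HhNNAaCc=16 HhNNAacc=8 HhNNaaCC=4 HhNNaaCc=8 HhNNaacc=4 HhNnAACC=4 HhNnAACc=8 HhNnAAcc=4 HhNnAaCC=8 HhNnAaCc=16 HhNnAacc=8 HhNnaaCC=4 HhNnaaCc=8 HhNnaacc=4 hhNNAACC=2 hhNNAACc=4 hhNNAAcc=2 hhNNAaCC=4 hhNNAaCc=8 hhNNAacc=4 hhNNaaCC=2 hhNNaaCc=4 hhNNaacc=2 hhNnAACC=2 hhNnAACc=4 hhNnAAcc=2 hhNnAaCC=4 hhNnAaCc=8 hhNnAacc=4 hhNnaaCC=2 hhNnaaCc=4 hhNnaacc=2
HhNnAACC hits 4/256; gcd=4; 4÷4/256÷4 = 1/64

P(HhNnAACC) = 1/64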